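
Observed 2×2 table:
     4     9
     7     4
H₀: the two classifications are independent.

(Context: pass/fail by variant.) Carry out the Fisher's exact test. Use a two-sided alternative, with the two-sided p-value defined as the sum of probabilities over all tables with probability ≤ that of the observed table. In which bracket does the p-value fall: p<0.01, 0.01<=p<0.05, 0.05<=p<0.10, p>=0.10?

p-value bracket: p>=0.10

Margins: r₁=13, r₂=11, c₁=11, c₂=13, n=24
p_obs = C(13,4)·C(11,7)/C(24,11); sum pmf over tables with pmf ≤ p_obs
p-value (two-sided) = 0.21733
→ bracket: p>=0.10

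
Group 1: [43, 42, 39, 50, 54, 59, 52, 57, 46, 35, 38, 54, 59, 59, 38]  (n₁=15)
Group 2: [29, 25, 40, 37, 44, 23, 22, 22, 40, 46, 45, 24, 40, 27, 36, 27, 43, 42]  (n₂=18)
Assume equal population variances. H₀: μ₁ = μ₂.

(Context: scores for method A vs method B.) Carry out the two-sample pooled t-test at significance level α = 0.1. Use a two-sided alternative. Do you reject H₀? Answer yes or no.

x̄₁=48.333, s₁=8.658, n₁=15
x̄₂=34.000, s₂=8.892, n₂=18
s_p² = [14·8.658² + 17·8.892²]/31 = 77.2043
SE = √(s_p²·(1/15+1/18)) = 3.0718
t = (48.333−34.000)/3.0718 = 4.6661
df = 31
p-value (two-sided) = 0.00006
At α=0.1: p < α → reject H₀

reject H₀: yes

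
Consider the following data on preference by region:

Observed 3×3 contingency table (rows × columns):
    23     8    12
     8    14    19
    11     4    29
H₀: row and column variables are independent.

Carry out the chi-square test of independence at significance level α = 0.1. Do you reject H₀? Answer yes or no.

Row totals [43, 41, 44], col totals [42, 26, 60], n=128
χ² = (23−14.11)²/14.11 + (8−8.73)²/8.73 + (12−20.16)²/20.16 + (8−13.45)²/13.45 + (14−8.33)²/8.33 + (19−19.22)²/19.22 + (11−14.44)²/14.44 + (4−8.94)²/8.94 + (29−20.62)²/20.62 = 21.9870
df = 4
p-value (upper-tail) = 0.00020
At α=0.1: p < α → reject H₀

reject H₀: yes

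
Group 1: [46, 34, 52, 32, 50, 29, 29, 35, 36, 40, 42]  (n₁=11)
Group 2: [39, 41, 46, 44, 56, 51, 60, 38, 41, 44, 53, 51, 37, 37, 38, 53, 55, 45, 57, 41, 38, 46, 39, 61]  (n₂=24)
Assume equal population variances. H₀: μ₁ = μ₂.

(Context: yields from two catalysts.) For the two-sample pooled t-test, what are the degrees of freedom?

df = n₁ + n₂ − 2 = 11 + 24 − 2 = 33

degrees of freedom = 33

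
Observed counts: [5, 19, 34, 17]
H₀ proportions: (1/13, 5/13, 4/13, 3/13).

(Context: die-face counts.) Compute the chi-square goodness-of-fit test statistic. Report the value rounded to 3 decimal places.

test statistic = 8.639

n = 75; E_i = n·p_i = [5.77, 28.85, 23.08, 17.31]
χ² = (5−5.77)²/5.77 + (19−28.85)²/28.85 + (34−23.08)²/23.08 + (17−17.31)²/17.31 = 8.6391
df = 3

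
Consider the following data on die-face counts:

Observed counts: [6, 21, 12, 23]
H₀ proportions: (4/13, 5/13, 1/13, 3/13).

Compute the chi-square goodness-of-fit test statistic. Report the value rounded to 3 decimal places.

test statistic = 25.547

n = 62; E_i = n·p_i = [19.08, 23.85, 4.77, 14.31]
χ² = (6−19.08)²/19.08 + (21−23.85)²/23.85 + (12−4.77)²/4.77 + (23−14.31)²/14.31 = 25.5473
df = 3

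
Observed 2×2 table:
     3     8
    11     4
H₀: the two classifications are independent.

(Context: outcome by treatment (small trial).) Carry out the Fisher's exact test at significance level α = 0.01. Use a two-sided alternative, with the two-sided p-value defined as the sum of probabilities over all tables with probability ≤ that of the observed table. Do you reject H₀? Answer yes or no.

Margins: r₁=11, r₂=15, c₁=14, c₂=12, n=26
p_obs = C(11,3)·C(15,11)/C(26,14); sum pmf over tables with pmf ≤ p_obs
p-value (two-sided) = 0.04474
At α=0.01: p ≥ α → fail to reject H₀

reject H₀: no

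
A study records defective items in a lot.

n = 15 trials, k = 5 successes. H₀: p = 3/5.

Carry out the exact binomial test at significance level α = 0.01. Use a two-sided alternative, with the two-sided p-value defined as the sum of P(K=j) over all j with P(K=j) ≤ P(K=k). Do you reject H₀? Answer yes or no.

Exact binomial: n=15, k=5, p₀=3/5=0.6000
P(X=j) = C(n,j)·p₀^j·(1−p₀)^(n−j); p = Σ P(X=j) over j with P(X=j) ≤ P(X=5)
p-value (two-sided) = 0.06095
At α=0.01: p ≥ α → fail to reject H₀

reject H₀: no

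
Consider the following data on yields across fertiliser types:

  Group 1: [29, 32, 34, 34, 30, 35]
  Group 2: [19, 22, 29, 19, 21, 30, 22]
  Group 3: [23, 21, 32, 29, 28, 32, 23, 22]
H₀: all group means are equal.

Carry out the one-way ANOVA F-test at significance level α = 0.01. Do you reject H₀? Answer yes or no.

reject H₀: yes

Group means [32.33, 23.14, 26.25], grand mean 26.952
SSB = Σnᵢ(x̄ᵢ−x̄)² = 279.262; SSW = ΣΣ(x−x̄ᵢ)² = 295.690
MSB = 279.262/2 = 139.6310; MSW = 295.690/18 = 16.4272
F = MSB/MSW = 8.5000
df = (2, 18)
p-value (upper-tail) = 0.00252
At α=0.01: p < α → reject H₀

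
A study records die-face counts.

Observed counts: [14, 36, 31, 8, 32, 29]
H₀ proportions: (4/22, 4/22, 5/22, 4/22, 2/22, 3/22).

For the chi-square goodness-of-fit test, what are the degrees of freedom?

degrees of freedom = 5

df = k − 1 = 6 − 1 = 5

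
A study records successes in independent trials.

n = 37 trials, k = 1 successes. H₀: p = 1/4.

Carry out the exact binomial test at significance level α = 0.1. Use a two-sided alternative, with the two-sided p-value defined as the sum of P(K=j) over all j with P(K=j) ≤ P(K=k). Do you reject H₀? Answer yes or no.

reject H₀: yes

Exact binomial: n=37, k=1, p₀=1/4=0.2500
P(X=j) = C(n,j)·p₀^j·(1−p₀)^(n−j); p = Σ P(X=j) over j with P(X=j) ≤ P(X=1)
p-value (two-sided) = 0.00046
At α=0.1: p < α → reject H₀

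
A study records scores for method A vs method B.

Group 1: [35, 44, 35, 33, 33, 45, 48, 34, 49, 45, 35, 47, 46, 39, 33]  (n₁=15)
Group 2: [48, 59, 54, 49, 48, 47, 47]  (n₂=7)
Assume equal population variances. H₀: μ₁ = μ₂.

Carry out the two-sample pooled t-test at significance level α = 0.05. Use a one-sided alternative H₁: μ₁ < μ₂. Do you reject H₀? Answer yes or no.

reject H₀: yes

x̄₁=40.067, s₁=6.296, n₁=15
x̄₂=50.286, s₂=4.536, n₂=7
s_p² = [14·6.296² + 6·4.536²]/20 = 33.9181
SE = √(s_p²·(1/15+1/7)) = 2.6658
t = (40.067−50.286)/2.6658 = -3.8333
df = 20
p-value (one-sided, H₁ less) = 0.00052
At α=0.05: p < α → reject H₀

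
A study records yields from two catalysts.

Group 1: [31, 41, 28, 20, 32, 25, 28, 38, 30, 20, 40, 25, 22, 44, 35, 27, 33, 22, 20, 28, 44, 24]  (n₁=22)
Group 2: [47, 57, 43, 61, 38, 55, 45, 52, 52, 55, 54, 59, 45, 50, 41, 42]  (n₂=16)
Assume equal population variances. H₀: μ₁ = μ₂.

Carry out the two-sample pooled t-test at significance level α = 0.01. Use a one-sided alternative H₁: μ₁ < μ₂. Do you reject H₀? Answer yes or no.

x̄₁=29.864, s₁=7.717, n₁=22
x̄₂=49.750, s₂=6.933, n₂=16
s_p² = [21·7.717² + 15·6.933²]/36 = 54.7664
SE = √(s_p²·(1/22+1/16)) = 2.4315
t = (29.864−49.750)/2.4315 = -8.1786
df = 36
p-value (one-sided, H₁ less) = 0.00000
At α=0.01: p < α → reject H₀

reject H₀: yes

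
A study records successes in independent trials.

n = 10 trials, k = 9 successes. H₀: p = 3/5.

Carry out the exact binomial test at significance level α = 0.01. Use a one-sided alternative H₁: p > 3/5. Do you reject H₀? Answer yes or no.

reject H₀: no

Exact binomial: n=10, k=9, p₀=3/5=0.6000
P(X≥9) from Σ C(n,i)·p₀^i·(1−p₀)^(n−i)
p-value (one-sided, H₁ greater) = 0.04636
At α=0.01: p ≥ α → fail to reject H₀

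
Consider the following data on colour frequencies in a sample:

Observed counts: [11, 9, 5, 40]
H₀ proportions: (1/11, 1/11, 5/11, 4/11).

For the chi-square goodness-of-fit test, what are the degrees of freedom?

df = k − 1 = 4 − 1 = 3

degrees of freedom = 3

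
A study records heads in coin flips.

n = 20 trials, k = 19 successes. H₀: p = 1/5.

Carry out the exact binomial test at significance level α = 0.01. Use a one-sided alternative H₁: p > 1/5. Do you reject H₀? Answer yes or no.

reject H₀: yes

Exact binomial: n=20, k=19, p₀=1/5=0.2000
P(X≥19) from Σ C(n,i)·p₀^i·(1−p₀)^(n−i)
p-value (one-sided, H₁ greater) = 0.00000
At α=0.01: p < α → reject H₀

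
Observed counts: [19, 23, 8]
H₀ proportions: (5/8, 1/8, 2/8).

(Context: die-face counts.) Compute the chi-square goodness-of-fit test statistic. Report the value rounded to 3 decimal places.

test statistic = 51.312

n = 50; E_i = n·p_i = [31.25, 6.25, 12.50]
χ² = (19−31.25)²/31.25 + (23−6.25)²/6.25 + (8−12.50)²/12.50 = 51.3120
df = 2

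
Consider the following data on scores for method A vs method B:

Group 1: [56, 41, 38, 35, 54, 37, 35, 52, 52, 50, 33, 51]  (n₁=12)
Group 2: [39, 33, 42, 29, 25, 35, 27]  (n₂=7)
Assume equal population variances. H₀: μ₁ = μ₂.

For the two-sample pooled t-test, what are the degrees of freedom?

degrees of freedom = 17

df = n₁ + n₂ − 2 = 12 + 7 − 2 = 17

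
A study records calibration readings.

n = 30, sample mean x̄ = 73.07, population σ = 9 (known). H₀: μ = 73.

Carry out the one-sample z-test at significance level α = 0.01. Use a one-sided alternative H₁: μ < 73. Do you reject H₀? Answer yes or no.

SE = σ/√n = 9/√30 = 1.6432
z = (x̄−μ₀)/SE = (73.07−73)/1.6432 = 0.0426
p-value (one-sided, H₁ less) = 0.51699
At α=0.01: p ≥ α → fail to reject H₀

reject H₀: no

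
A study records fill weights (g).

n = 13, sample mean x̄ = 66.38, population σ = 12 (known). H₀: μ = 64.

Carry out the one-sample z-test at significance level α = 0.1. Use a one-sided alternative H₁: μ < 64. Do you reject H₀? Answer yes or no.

SE = σ/√n = 12/√13 = 3.3282
z = (x̄−μ₀)/SE = (66.38−64)/3.3282 = 0.7151
p-value (one-sided, H₁ less) = 0.76273
At α=0.1: p ≥ α → fail to reject H₀

reject H₀: no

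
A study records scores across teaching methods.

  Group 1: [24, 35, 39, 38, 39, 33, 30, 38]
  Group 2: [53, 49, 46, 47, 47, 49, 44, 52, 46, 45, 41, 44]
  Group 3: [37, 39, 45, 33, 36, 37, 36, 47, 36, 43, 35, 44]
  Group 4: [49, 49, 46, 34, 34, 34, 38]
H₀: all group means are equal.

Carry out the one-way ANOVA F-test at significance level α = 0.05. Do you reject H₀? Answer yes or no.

reject H₀: yes

Group means [34.50, 46.92, 39.00, 40.57], grand mean 40.795
SSB = Σnᵢ(x̄ᵢ−x̄)² = 805.728; SSW = ΣΣ(x−x̄ᵢ)² = 862.631
MSB = 805.728/3 = 268.5760; MSW = 862.631/35 = 24.6466
F = MSB/MSW = 10.8971
df = (3, 35)
p-value (upper-tail) = 0.00003
At α=0.05: p < α → reject H₀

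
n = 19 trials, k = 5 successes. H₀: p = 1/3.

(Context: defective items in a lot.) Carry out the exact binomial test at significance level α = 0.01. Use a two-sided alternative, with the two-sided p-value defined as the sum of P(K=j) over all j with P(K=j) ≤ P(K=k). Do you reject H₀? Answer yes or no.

reject H₀: no

Exact binomial: n=19, k=5, p₀=1/3=0.3333
P(X=j) = C(n,j)·p₀^j·(1−p₀)^(n−j); p = Σ P(X=j) over j with P(X=j) ≤ P(X=5)
p-value (two-sided) = 0.63119
At α=0.01: p ≥ α → fail to reject H₀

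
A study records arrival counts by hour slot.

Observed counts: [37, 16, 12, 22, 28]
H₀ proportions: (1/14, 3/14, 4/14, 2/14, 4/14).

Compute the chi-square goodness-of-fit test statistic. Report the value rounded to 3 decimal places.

n = 115; E_i = n·p_i = [8.21, 24.64, 32.86, 16.43, 32.86]
χ² = (37−8.21)²/8.21 + (16−24.64)²/24.64 + (12−32.86)²/32.86 + (22−16.43)²/16.43 + (28−32.86)²/32.86 = 119.7536
df = 4

test statistic = 119.754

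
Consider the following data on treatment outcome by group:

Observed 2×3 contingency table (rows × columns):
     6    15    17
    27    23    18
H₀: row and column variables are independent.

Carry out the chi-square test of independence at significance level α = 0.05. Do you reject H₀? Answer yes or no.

Row totals [38, 68], col totals [33, 38, 35], n=106
χ² = (6−11.83)²/11.83 + (15−13.62)²/13.62 + (17−12.55)²/12.55 + (27−21.17)²/21.17 + (23−24.38)²/24.38 + (18−22.45)²/22.45 = 7.1593
df = 2
p-value (upper-tail) = 0.02789
At α=0.05: p < α → reject H₀

reject H₀: yes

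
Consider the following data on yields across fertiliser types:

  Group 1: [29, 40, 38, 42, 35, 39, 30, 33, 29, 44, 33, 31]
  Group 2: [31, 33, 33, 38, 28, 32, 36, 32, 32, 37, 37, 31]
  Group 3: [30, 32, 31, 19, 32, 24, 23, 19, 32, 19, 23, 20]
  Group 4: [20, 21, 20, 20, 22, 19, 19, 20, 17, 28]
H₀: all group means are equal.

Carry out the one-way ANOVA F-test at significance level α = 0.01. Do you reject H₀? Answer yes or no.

Group means [35.25, 33.33, 25.33, 20.60], grand mean 28.978
SSB = Σnᵢ(x̄ᵢ−x̄)² = 1560.995; SSW = ΣΣ(x−x̄ᵢ)² = 825.983
MSB = 1560.995/3 = 520.3316; MSW = 825.983/42 = 19.6663
F = MSB/MSW = 26.4581
df = (3, 42)
p-value (upper-tail) = 0.00000
At α=0.01: p < α → reject H₀

reject H₀: yes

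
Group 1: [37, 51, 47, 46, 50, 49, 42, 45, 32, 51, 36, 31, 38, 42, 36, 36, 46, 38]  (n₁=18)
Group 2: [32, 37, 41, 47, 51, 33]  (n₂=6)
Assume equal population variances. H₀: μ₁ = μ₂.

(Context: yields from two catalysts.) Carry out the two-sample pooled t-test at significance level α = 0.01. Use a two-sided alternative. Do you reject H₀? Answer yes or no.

x̄₁=41.833, s₁=6.537, n₁=18
x̄₂=40.167, s₂=7.653, n₂=6
s_p² = [17·6.537² + 5·7.653²]/22 = 46.3333
SE = √(s_p²·(1/18+1/6)) = 3.2088
t = (41.833−40.167)/3.2088 = 0.5194
df = 22
p-value (two-sided) = 0.60866
At α=0.01: p ≥ α → fail to reject H₀

reject H₀: no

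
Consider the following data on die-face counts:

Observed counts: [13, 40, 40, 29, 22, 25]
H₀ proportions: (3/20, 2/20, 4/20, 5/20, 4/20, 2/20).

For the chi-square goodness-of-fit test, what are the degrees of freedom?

degrees of freedom = 5

df = k − 1 = 6 − 1 = 5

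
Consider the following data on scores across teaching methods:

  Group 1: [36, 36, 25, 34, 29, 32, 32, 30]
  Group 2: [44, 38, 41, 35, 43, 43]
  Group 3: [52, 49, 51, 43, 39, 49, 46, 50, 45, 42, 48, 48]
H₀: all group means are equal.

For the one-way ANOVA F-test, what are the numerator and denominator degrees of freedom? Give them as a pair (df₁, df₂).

degrees of freedom = [2, 23]

k = 3 groups, N = 26 total
df = (k−1, N−k) = (3−1, 26−3) = (2, 23)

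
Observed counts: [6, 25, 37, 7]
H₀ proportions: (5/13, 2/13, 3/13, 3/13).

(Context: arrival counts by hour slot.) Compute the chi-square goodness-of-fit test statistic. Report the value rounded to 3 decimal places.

test statistic = 62.344

n = 75; E_i = n·p_i = [28.85, 11.54, 17.31, 17.31]
χ² = (6−28.85)²/28.85 + (25−11.54)²/11.54 + (37−17.31)²/17.31 + (7−17.31)²/17.31 = 62.3436
df = 3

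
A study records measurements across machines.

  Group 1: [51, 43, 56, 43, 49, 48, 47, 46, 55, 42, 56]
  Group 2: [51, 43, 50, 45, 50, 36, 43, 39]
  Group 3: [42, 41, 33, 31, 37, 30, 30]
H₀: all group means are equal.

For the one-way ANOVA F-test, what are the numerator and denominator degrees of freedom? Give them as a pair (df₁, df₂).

degrees of freedom = [2, 23]

k = 3 groups, N = 26 total
df = (k−1, N−k) = (3−1, 26−3) = (2, 23)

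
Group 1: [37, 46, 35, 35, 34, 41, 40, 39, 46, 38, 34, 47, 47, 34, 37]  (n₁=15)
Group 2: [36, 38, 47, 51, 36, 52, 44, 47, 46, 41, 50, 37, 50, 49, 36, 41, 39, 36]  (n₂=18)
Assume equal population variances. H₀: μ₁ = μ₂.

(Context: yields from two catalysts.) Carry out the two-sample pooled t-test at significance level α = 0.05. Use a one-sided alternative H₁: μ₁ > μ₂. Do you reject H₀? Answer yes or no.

x̄₁=39.333, s₁=4.967, n₁=15
x̄₂=43.111, s₂=5.950, n₂=18
s_p² = [14·4.967² + 17·5.950²]/31 = 30.5520
SE = √(s_p²·(1/15+1/18)) = 1.9324
t = (39.333−43.111)/1.9324 = -1.9550
df = 31
p-value (one-sided, H₁ greater) = 0.97017
At α=0.05: p ≥ α → fail to reject H₀

reject H₀: no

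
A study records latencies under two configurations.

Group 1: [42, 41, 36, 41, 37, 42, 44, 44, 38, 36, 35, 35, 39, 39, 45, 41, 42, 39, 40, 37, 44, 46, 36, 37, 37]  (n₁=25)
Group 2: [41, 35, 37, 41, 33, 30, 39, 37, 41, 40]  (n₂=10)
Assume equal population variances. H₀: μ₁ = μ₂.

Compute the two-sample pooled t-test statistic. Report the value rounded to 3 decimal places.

test statistic = 1.800

x̄₁=39.720, s₁=3.311, n₁=25
x̄₂=37.400, s₂=3.777, n₂=10
s_p² = [24·3.311² + 9·3.777²]/33 = 11.8618
SE = √(s_p²·(1/25+1/10)) = 1.2887
t = (39.720−37.400)/1.2887 = 1.8003
df = 33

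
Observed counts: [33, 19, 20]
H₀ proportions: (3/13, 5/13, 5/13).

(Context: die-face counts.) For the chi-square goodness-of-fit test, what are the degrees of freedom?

df = k − 1 = 3 − 1 = 2

degrees of freedom = 2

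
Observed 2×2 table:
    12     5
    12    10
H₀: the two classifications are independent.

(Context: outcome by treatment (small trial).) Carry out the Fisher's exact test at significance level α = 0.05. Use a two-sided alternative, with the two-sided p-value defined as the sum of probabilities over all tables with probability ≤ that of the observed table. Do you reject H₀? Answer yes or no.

reject H₀: no

Margins: r₁=17, r₂=22, c₁=24, c₂=15, n=39
p_obs = C(17,12)·C(22,12)/C(39,24); sum pmf over tables with pmf ≤ p_obs
p-value (two-sided) = 0.34287
At α=0.05: p ≥ α → fail to reject H₀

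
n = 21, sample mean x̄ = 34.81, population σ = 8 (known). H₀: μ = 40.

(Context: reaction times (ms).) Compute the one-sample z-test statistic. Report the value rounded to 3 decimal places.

SE = σ/√n = 8/√21 = 1.7457
z = (x̄−μ₀)/SE = (34.81−40)/1.7457 = -2.9729

test statistic = -2.973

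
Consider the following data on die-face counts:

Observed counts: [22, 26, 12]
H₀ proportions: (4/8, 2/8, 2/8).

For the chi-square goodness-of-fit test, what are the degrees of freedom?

df = k − 1 = 3 − 1 = 2

degrees of freedom = 2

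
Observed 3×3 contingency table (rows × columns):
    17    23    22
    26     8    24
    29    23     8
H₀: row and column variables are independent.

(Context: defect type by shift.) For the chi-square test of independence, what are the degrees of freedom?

df = (r−1)(c−1) = (3−1)·(3−1) = 4

degrees of freedom = 4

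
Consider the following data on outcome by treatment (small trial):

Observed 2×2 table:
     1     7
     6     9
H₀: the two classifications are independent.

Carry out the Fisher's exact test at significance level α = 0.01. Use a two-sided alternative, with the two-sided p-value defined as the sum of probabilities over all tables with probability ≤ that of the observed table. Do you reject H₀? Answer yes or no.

Margins: r₁=8, r₂=15, c₁=7, c₂=16, n=23
p_obs = C(8,1)·C(15,6)/C(23,7); sum pmf over tables with pmf ≤ p_obs
p-value (two-sided) = 0.34522
At α=0.01: p ≥ α → fail to reject H₀

reject H₀: no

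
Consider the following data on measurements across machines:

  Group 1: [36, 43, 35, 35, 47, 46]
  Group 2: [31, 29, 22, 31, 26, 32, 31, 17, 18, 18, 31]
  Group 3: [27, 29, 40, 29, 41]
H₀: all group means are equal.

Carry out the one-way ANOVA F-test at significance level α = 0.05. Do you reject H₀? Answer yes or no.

Group means [40.33, 26.00, 33.20], grand mean 31.545
SSB = Σnᵢ(x̄ᵢ−x̄)² = 815.321; SSW = ΣΣ(x−x̄ᵢ)² = 710.133
MSB = 815.321/2 = 407.6606; MSW = 710.133/19 = 37.3754
F = MSB/MSW = 10.9072
df = (2, 19)
p-value (upper-tail) = 0.00070
At α=0.05: p < α → reject H₀

reject H₀: yes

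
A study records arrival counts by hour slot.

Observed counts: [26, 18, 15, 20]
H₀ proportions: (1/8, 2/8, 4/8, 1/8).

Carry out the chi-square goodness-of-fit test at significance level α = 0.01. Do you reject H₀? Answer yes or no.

n = 79; E_i = n·p_i = [9.88, 19.75, 39.50, 9.88]
χ² = (26−9.88)²/9.88 + (18−19.75)²/19.75 + (15−39.50)²/39.50 + (20−9.88)²/9.88 = 52.0633
df = 3
p-value (upper-tail) = 0.00000
At α=0.01: p < α → reject H₀

reject H₀: yes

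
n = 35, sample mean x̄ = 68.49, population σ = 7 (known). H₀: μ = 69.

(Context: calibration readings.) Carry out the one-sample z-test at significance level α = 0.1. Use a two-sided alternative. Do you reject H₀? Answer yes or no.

reject H₀: no

SE = σ/√n = 7/√35 = 1.1832
z = (x̄−μ₀)/SE = (68.49−69)/1.1832 = -0.4310
p-value (two-sided) = 0.66645
At α=0.1: p ≥ α → fail to reject H₀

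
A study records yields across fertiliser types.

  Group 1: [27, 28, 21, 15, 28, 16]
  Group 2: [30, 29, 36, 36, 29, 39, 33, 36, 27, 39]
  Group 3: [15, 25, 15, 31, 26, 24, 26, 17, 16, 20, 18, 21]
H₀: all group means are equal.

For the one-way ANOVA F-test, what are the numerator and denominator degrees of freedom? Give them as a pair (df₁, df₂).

k = 3 groups, N = 28 total
df = (k−1, N−k) = (3−1, 28−3) = (2, 25)

degrees of freedom = [2, 25]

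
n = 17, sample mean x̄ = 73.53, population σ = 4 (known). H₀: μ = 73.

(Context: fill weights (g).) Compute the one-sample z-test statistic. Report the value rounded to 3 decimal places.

test statistic = 0.546

SE = σ/√n = 4/√17 = 0.9701
z = (x̄−μ₀)/SE = (73.53−73)/0.9701 = 0.5463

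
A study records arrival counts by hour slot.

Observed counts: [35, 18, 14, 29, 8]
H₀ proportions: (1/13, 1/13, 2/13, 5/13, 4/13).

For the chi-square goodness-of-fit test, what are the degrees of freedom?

df = k − 1 = 5 − 1 = 4

degrees of freedom = 4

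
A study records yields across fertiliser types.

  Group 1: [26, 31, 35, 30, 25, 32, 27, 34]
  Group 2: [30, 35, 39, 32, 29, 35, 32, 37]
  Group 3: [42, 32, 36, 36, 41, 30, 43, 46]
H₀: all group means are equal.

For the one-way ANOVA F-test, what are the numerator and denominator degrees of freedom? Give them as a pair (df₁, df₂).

k = 3 groups, N = 24 total
df = (k−1, N−k) = (3−1, 24−3) = (2, 21)

degrees of freedom = [2, 21]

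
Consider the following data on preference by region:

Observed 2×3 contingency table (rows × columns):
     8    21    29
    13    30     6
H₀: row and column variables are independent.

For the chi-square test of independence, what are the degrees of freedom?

df = (r−1)(c−1) = (2−1)·(3−1) = 2

degrees of freedom = 2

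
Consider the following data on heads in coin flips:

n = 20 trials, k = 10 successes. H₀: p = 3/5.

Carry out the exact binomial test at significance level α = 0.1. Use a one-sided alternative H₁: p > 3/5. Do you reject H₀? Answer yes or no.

Exact binomial: n=20, k=10, p₀=3/5=0.6000
P(X≥10) from Σ C(n,i)·p₀^i·(1−p₀)^(n−i)
p-value (one-sided, H₁ greater) = 0.87248
At α=0.1: p ≥ α → fail to reject H₀

reject H₀: no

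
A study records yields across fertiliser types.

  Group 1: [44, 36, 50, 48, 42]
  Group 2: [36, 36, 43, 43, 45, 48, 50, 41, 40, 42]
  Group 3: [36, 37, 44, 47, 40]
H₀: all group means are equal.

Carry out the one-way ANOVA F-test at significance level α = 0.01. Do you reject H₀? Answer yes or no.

reject H₀: no

Group means [44.00, 42.40, 40.80], grand mean 42.400
SSB = Σnᵢ(x̄ᵢ−x̄)² = 25.600; SSW = ΣΣ(x−x̄ᵢ)² = 393.200
MSB = 25.600/2 = 12.8000; MSW = 393.200/17 = 23.1294
F = MSB/MSW = 0.5534
df = (2, 17)
p-value (upper-tail) = 0.58500
At α=0.01: p ≥ α → fail to reject H₀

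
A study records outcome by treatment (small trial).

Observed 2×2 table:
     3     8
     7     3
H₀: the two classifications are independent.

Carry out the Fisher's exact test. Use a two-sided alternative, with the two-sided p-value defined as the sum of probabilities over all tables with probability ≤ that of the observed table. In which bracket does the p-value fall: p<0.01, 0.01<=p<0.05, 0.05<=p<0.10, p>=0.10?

Margins: r₁=11, r₂=10, c₁=10, c₂=11, n=21
p_obs = C(11,3)·C(10,7)/C(21,10); sum pmf over tables with pmf ≤ p_obs
p-value (two-sided) = 0.08611
→ bracket: 0.05<=p<0.10

p-value bracket: 0.05<=p<0.10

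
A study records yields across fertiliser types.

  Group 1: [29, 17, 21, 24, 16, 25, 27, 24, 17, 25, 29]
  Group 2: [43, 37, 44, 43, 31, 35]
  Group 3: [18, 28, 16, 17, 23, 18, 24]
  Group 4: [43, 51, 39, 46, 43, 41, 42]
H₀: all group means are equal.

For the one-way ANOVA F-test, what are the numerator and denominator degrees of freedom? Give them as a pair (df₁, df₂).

k = 4 groups, N = 31 total
df = (k−1, N−k) = (4−1, 31−4) = (3, 27)

degrees of freedom = [3, 27]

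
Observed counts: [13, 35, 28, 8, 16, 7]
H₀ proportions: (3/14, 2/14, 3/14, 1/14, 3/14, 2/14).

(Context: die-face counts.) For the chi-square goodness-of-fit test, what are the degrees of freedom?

df = k − 1 = 6 − 1 = 5

degrees of freedom = 5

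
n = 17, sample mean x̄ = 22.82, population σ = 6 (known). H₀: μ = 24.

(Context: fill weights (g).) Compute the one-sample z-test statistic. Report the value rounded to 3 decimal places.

SE = σ/√n = 6/√17 = 1.4552
z = (x̄−μ₀)/SE = (22.82−24)/1.4552 = -0.8109

test statistic = -0.811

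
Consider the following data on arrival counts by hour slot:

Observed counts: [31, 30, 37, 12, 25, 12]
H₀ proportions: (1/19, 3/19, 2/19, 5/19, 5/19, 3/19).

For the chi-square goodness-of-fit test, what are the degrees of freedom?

degrees of freedom = 5

df = k − 1 = 6 − 1 = 5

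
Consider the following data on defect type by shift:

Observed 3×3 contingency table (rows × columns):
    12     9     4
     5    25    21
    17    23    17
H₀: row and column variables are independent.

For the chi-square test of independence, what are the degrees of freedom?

degrees of freedom = 4

df = (r−1)(c−1) = (3−1)·(3−1) = 4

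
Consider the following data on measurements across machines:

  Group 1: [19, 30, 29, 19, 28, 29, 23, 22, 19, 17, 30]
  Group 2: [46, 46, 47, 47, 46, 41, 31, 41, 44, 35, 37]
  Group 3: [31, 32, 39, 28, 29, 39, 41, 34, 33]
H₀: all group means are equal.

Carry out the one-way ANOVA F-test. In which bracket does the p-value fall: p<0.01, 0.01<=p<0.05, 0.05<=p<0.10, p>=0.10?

Group means [24.09, 41.91, 34.00], grand mean 33.290
SSB = Σnᵢ(x̄ᵢ−x̄)² = 1752.569; SSW = ΣΣ(x−x̄ᵢ)² = 739.818
MSB = 1752.569/2 = 876.2845; MSW = 739.818/28 = 26.4221
F = MSB/MSW = 33.1649
df = (2, 28)
p-value (upper-tail) = 0.00000
→ bracket: p<0.01

p-value bracket: p<0.01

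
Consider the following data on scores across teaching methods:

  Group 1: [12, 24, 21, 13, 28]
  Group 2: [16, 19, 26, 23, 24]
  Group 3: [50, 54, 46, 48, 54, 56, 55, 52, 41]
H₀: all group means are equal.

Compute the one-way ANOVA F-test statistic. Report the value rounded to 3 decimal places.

test statistic = 75.900

Group means [19.60, 21.60, 50.67], grand mean 34.842
SSB = Σnᵢ(x̄ᵢ−x̄)² = 4292.126; SSW = ΣΣ(x−x̄ᵢ)² = 452.400
MSB = 4292.126/2 = 2146.0632; MSW = 452.400/16 = 28.2750
F = MSB/MSW = 75.8997
df = (2, 16)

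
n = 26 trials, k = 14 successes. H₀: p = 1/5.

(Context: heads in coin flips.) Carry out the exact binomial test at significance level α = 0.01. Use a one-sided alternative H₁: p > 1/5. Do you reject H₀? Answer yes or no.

Exact binomial: n=26, k=14, p₀=1/5=0.2000
P(X≥14) from Σ C(n,i)·p₀^i·(1−p₀)^(n−i)
p-value (one-sided, H₁ greater) = 0.00013
At α=0.01: p < α → reject H₀

reject H₀: yes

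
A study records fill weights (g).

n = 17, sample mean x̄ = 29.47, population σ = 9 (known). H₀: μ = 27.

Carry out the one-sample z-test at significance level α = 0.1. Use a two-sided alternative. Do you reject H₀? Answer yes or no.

reject H₀: no

SE = σ/√n = 9/√17 = 2.1828
z = (x̄−μ₀)/SE = (29.47−27)/2.1828 = 1.1316
p-value (two-sided) = 0.25782
At α=0.1: p ≥ α → fail to reject H₀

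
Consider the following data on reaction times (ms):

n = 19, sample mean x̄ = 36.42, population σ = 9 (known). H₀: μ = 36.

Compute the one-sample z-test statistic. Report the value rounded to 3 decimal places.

SE = σ/√n = 9/√19 = 2.0647
z = (x̄−μ₀)/SE = (36.42−36)/2.0647 = 0.2034

test statistic = 0.203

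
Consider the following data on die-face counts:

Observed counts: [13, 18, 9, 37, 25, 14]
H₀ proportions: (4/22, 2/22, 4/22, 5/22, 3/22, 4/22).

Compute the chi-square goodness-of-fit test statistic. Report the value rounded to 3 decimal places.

n = 116; E_i = n·p_i = [21.09, 10.55, 21.09, 26.36, 15.82, 21.09]
χ² = (13−21.09)²/21.09 + (18−10.55)²/10.55 + (9−21.09)²/21.09 + (37−26.36)²/26.36 + (25−15.82)²/15.82 + (14−21.09)²/21.09 = 27.3098
df = 5

test statistic = 27.310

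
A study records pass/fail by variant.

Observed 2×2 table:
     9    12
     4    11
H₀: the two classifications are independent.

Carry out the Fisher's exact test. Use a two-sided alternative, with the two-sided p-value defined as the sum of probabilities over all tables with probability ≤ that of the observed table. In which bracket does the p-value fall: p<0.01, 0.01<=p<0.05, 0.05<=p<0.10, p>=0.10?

p-value bracket: p>=0.10

Margins: r₁=21, r₂=15, c₁=13, c₂=23, n=36
p_obs = C(21,9)·C(15,4)/C(36,13); sum pmf over tables with pmf ≤ p_obs
p-value (two-sided) = 0.48370
→ bracket: p>=0.10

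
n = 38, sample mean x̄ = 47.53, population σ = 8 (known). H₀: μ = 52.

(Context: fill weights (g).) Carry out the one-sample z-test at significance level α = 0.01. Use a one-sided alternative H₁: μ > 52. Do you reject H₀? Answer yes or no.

reject H₀: no

SE = σ/√n = 8/√38 = 1.2978
z = (x̄−μ₀)/SE = (47.53−52)/1.2978 = -3.4444
p-value (one-sided, H₁ greater) = 0.99971
At α=0.01: p ≥ α → fail to reject H₀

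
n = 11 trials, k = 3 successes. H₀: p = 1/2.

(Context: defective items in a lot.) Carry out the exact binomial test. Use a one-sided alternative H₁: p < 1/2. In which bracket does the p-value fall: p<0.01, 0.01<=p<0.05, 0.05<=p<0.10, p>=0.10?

Exact binomial: n=11, k=3, p₀=1/2=0.5000
P(X≤3) from Σ C(n,i)·p₀^i·(1−p₀)^(n−i)
p-value (one-sided, H₁ less) = 0.11328
→ bracket: p>=0.10

p-value bracket: p>=0.10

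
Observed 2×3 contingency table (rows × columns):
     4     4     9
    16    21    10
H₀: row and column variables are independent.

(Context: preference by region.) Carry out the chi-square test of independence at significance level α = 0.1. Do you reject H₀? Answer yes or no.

reject H₀: yes

Row totals [17, 47], col totals [20, 25, 19], n=64
χ² = (4−5.31)²/5.31 + (4−6.64)²/6.64 + (9−5.05)²/5.05 + (16−14.69)²/14.69 + (21−18.36)²/18.36 + (10−13.95)²/13.95 = 6.0878
df = 2
p-value (upper-tail) = 0.04765
At α=0.1: p < α → reject H₀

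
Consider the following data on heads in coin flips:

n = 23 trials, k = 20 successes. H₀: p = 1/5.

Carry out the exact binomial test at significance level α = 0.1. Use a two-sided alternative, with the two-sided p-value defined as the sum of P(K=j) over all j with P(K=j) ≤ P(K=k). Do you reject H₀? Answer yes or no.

Exact binomial: n=23, k=20, p₀=1/5=0.2000
P(X=j) = C(n,j)·p₀^j·(1−p₀)^(n−j); p = Σ P(X=j) over j with P(X=j) ≤ P(X=20)
p-value (two-sided) = 0.00000
At α=0.1: p < α → reject H₀

reject H₀: yes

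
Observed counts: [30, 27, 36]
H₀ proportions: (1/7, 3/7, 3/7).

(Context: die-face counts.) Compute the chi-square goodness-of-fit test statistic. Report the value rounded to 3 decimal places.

test statistic = 25.548

n = 93; E_i = n·p_i = [13.29, 39.86, 39.86]
χ² = (30−13.29)²/13.29 + (27−39.86)²/39.86 + (36−39.86)²/39.86 = 25.5484
df = 2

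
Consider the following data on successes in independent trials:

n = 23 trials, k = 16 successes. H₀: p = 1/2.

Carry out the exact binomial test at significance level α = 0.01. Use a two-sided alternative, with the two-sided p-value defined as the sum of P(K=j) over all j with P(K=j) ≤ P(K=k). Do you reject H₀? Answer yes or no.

reject H₀: no

Exact binomial: n=23, k=16, p₀=1/2=0.5000
P(X=j) = C(n,j)·p₀^j·(1−p₀)^(n−j); p = Σ P(X=j) over j with P(X=j) ≤ P(X=16)
p-value (two-sided) = 0.09314
At α=0.01: p ≥ α → fail to reject H₀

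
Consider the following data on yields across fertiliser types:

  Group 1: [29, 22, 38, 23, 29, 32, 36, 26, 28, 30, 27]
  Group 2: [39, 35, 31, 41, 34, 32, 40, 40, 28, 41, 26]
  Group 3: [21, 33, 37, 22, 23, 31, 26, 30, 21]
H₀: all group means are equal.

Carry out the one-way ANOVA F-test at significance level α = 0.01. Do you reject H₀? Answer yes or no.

reject H₀: yes

Group means [29.09, 35.18, 27.11], grand mean 30.677
SSB = Σnᵢ(x̄ᵢ−x̄)² = 365.340; SSW = ΣΣ(x−x̄ᵢ)² = 807.434
MSB = 365.340/2 = 182.6699; MSW = 807.434/28 = 28.8369
F = MSB/MSW = 6.3346
df = (2, 28)
p-value (upper-tail) = 0.00538
At α=0.01: p < α → reject H₀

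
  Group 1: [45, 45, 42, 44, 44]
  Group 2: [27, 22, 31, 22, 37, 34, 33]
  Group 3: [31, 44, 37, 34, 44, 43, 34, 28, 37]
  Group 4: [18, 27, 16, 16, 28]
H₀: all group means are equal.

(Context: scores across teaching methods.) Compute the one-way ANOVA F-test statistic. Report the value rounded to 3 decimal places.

test statistic = 18.076

Group means [44.00, 29.43, 36.89, 21.00], grand mean 33.192
SSB = Σnᵢ(x̄ᵢ−x̄)² = 1549.435; SSW = ΣΣ(x−x̄ᵢ)² = 628.603
MSB = 1549.435/3 = 516.4784; MSW = 628.603/22 = 28.5729
F = MSB/MSW = 18.0758
df = (3, 22)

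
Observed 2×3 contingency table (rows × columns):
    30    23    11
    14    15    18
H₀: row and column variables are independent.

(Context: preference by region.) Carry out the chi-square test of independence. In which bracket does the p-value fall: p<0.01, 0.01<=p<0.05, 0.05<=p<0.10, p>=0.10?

Row totals [64, 47], col totals [44, 38, 29], n=111
χ² = (30−25.37)²/25.37 + (23−21.91)²/21.91 + (11−16.72)²/16.72 + (14−18.63)²/18.63 + (15−16.09)²/16.09 + (18−12.28)²/12.28 = 6.7467
df = 2
p-value (upper-tail) = 0.03427
→ bracket: 0.01<=p<0.05

p-value bracket: 0.01<=p<0.05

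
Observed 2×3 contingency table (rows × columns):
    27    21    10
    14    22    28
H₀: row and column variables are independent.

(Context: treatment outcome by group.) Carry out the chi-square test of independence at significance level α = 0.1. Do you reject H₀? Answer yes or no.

Row totals [58, 64], col totals [41, 43, 38], n=122
χ² = (27−19.49)²/19.49 + (21−20.44)²/20.44 + (10−18.07)²/18.07 + (14−21.51)²/21.51 + (22−22.56)²/22.56 + (28−19.93)²/19.93 = 12.4064
df = 2
p-value (upper-tail) = 0.00202
At α=0.1: p < α → reject H₀

reject H₀: yes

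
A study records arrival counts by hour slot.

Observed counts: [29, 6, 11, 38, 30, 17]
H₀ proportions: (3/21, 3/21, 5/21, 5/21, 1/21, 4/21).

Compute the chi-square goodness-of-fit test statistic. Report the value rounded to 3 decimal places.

n = 131; E_i = n·p_i = [18.71, 18.71, 31.19, 31.19, 6.24, 24.95]
χ² = (29−18.71)²/18.71 + (6−18.71)²/18.71 + (11−31.19)²/31.19 + (38−31.19)²/31.19 + (30−6.24)²/6.24 + (17−24.95)²/24.95 = 121.8950
df = 5

test statistic = 121.895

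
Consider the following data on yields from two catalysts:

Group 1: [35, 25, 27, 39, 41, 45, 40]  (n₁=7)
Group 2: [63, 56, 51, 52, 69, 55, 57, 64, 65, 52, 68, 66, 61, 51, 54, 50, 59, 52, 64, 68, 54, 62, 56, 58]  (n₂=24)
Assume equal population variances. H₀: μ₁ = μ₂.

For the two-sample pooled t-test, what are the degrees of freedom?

df = n₁ + n₂ − 2 = 7 + 24 − 2 = 29

degrees of freedom = 29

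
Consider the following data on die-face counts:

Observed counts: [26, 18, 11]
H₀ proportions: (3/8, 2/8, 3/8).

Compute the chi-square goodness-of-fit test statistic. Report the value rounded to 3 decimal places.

test statistic = 7.206

n = 55; E_i = n·p_i = [20.62, 13.75, 20.62]
χ² = (26−20.62)²/20.62 + (18−13.75)²/13.75 + (11−20.62)²/20.62 = 7.2061
df = 2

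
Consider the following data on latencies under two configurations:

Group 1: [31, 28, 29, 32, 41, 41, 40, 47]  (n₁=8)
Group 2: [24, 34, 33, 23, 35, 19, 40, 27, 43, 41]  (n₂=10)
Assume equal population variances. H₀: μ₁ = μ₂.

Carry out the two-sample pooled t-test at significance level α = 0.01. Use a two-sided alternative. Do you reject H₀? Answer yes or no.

reject H₀: no

x̄₁=36.125, s₁=6.978, n₁=8
x̄₂=31.900, s₂=8.293, n₂=10
s_p² = [7·6.978² + 9·8.293²]/16 = 59.9859
SE = √(s_p²·(1/8+1/10)) = 3.6738
t = (36.125−31.900)/3.6738 = 1.1500
df = 16
p-value (two-sided) = 0.26703
At α=0.01: p ≥ α → fail to reject H₀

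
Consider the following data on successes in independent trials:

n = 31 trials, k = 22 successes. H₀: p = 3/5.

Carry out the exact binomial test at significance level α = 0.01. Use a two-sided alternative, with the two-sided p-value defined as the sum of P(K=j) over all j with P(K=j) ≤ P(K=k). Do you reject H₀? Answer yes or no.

Exact binomial: n=31, k=22, p₀=3/5=0.6000
P(X=j) = C(n,j)·p₀^j·(1−p₀)^(n−j); p = Σ P(X=j) over j with P(X=j) ≤ P(X=22)
p-value (two-sided) = 0.27176
At α=0.01: p ≥ α → fail to reject H₀

reject H₀: no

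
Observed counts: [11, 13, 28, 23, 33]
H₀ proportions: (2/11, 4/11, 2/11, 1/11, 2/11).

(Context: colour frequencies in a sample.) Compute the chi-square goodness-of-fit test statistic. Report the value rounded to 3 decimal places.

test statistic = 51.729

n = 108; E_i = n·p_i = [19.64, 39.27, 19.64, 9.82, 19.64]
χ² = (11−19.64)²/19.64 + (13−39.27)²/39.27 + (28−19.64)²/19.64 + (23−9.82)²/9.82 + (33−19.64)²/19.64 = 51.7292
df = 4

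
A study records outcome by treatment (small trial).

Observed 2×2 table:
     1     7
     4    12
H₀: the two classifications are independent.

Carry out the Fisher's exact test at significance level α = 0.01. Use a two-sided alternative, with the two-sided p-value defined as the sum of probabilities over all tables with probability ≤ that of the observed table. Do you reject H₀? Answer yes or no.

reject H₀: no

Margins: r₁=8, r₂=16, c₁=5, c₂=19, n=24
p_obs = C(8,1)·C(16,4)/C(24,5); sum pmf over tables with pmf ≤ p_obs
p-value (two-sided) = 0.63109
At α=0.01: p ≥ α → fail to reject H₀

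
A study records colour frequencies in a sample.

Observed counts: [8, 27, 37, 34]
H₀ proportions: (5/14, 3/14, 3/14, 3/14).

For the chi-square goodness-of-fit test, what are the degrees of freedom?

degrees of freedom = 3

df = k − 1 = 4 − 1 = 3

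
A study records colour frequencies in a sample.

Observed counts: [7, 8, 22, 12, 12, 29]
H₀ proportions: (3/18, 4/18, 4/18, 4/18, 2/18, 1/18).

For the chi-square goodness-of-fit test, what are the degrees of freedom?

degrees of freedom = 5

df = k − 1 = 6 − 1 = 5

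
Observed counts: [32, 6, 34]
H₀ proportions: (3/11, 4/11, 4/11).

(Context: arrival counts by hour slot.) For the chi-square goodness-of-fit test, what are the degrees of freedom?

degrees of freedom = 2

df = k − 1 = 3 − 1 = 2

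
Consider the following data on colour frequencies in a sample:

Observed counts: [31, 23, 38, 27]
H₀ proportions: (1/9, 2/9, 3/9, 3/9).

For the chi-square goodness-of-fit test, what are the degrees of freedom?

degrees of freedom = 3

df = k − 1 = 4 − 1 = 3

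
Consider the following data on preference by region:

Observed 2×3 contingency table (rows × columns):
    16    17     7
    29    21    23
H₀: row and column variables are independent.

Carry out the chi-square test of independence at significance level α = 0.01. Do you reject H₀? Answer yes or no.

Row totals [40, 73], col totals [45, 38, 30], n=113
χ² = (16−15.93)²/15.93 + (17−13.45)²/13.45 + (7−10.62)²/10.62 + (29−29.07)²/29.07 + (21−24.55)²/24.55 + (23−19.38)²/19.38 = 3.3593
df = 2
p-value (upper-tail) = 0.18644
At α=0.01: p ≥ α → fail to reject H₀

reject H₀: no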